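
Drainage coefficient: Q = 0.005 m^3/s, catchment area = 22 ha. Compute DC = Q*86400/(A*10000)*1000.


DC = Q * 86400 / (A * 10000) * 1000
DC = 0.005 * 86400 / (22 * 10000) * 1000
DC = 432000.0000 / 220000

1.9636 mm/day


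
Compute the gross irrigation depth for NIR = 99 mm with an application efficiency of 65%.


Ea = 65% = 0.65
GID = NIR / Ea = 99 / 0.65 = 152.3077 mm

152.3077 mm


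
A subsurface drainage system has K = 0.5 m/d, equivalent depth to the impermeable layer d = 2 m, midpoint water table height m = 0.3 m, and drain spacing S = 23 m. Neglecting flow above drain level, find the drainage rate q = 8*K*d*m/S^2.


q = 8*K*d*m/S^2
q = 8*0.5*2*0.3/23^2
q = 2.4000 / 529

0.0045 m/d


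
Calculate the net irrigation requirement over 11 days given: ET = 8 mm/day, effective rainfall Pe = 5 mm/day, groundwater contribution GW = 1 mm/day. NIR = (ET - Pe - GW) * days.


Daily deficit = ET - Pe - GW = 8 - 5 - 1 = 2 mm/day
NIR = 2 * 11 = 22 mm

22.0000 mm


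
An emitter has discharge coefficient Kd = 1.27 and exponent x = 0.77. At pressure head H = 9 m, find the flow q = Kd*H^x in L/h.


q = Kd * H^x = 1.27 * 9^0.77 = 1.27 * 5.429586

6.8956 L/h


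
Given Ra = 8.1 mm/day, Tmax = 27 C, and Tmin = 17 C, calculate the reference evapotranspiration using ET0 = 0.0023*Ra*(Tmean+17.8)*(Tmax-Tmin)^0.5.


Tmean = (Tmax + Tmin)/2 = (27 + 17)/2 = 22.0
ET0 = 0.0023 * 8.1 * (22.0 + 17.8) * sqrt(27 - 17)
ET0 = 0.0023 * 8.1 * 39.8 * 3.162278

2.3447 mm/day


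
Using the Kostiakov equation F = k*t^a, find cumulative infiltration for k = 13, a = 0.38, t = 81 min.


F = k * t^a = 13 * 81^0.38
F = 13 * 5.311587

69.0506 mm


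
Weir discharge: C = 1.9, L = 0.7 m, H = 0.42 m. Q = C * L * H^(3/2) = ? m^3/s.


Q = C * L * H^(3/2) = 1.9 * 0.7 * 0.42^1.5 = 1.9 * 0.7 * 0.272191

0.3620 m^3/s


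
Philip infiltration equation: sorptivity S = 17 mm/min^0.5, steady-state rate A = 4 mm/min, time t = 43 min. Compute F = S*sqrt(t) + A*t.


F = S*sqrt(t) + A*t
F = 17*sqrt(43) + 4*43
F = 17*6.557439 + 172

283.4765 mm


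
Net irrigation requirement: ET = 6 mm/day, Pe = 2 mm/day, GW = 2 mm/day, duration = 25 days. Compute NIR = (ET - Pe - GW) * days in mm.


Daily deficit = ET - Pe - GW = 6 - 2 - 2 = 2 mm/day
NIR = 2 * 25 = 50 mm

50.0000 mm


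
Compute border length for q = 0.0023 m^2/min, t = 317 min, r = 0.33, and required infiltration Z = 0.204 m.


L = q*t/((1+r)*Z)
L = 0.0023*317/((1+0.33)*0.204)
L = 0.7291/0.27132

2.6872 m


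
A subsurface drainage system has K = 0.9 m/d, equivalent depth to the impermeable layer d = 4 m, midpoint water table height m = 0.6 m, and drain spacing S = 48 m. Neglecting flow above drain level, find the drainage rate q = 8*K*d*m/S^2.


q = 8*K*d*m/S^2
q = 8*0.9*4*0.6/48^2
q = 17.2800 / 2304

0.0075 m/d


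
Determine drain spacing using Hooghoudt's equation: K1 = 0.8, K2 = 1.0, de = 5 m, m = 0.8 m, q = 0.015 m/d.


S^2 = 8*K2*de*m/q + 4*K1*m^2/q
S^2 = 8*1.0*5*0.8/0.015 + 4*0.8*0.8^2/0.015
S = sqrt(2269.8667)

47.6431 m


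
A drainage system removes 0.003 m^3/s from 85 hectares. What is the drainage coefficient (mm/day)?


DC = Q * 86400 / (A * 10000) * 1000
DC = 0.003 * 86400 / (85 * 10000) * 1000
DC = 259200.0000 / 850000

0.3049 mm/day


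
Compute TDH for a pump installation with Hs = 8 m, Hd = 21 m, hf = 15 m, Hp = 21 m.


TDH = Hs + Hd + hf + Hp = 8 + 21 + 15 + 21 = 65

65 m


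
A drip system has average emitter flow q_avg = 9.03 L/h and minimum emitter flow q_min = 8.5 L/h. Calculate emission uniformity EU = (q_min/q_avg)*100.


EU = (q_min/q_avg)*100 = (8.5/9.03)*100 = 94.1307%

94.1307 %


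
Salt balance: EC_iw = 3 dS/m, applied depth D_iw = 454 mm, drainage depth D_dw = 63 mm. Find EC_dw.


EC_dw = EC_iw * D_iw / D_dw
EC_dw = 3 * 454 / 63
EC_dw = 1362 / 63

21.6190 dS/m


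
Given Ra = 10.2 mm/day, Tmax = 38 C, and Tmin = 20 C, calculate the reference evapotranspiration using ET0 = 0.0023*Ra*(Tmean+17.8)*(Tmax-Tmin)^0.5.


Tmean = (Tmax + Tmin)/2 = (38 + 20)/2 = 29.0
ET0 = 0.0023 * 10.2 * (29.0 + 17.8) * sqrt(38 - 20)
ET0 = 0.0023 * 10.2 * 46.8 * 4.242641

4.6581 mm/day


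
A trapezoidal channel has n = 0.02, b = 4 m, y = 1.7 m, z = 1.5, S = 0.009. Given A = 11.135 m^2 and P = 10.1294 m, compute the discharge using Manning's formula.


R = A/P = 11.135/10.1294 = 1.099275
Q = (1/0.02) * 11.135 * 1.099275^(2/3) * 0.009^0.5

56.2582 m^3/s


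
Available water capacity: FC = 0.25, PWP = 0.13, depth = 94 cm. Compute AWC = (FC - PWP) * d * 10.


AWC = (FC - PWP) * d * 10
AWC = (0.25 - 0.13) * 94 * 10
AWC = 0.1200 * 94 * 10

112.8000 mm


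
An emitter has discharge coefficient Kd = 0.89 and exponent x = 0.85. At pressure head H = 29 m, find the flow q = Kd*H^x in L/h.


q = Kd * H^x = 0.89 * 29^0.85 = 0.89 * 17.500010

15.5750 L/h


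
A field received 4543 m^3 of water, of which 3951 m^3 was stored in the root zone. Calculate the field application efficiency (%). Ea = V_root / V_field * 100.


Ea = V_root / V_field * 100 = 3951 / 4543 * 100 = 86.9690%

86.9690 %


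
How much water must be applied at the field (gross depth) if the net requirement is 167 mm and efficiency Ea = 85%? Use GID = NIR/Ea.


Ea = 85% = 0.85
GID = NIR / Ea = 167 / 0.85 = 196.4706 mm

196.4706 mm


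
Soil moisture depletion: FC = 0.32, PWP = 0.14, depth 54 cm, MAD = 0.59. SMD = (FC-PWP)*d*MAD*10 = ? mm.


SMD = (FC - PWP) * d * MAD * 10
SMD = (0.32 - 0.14) * 54 * 0.59 * 10
SMD = 0.1800 * 54 * 0.59 * 10

57.3480 mm


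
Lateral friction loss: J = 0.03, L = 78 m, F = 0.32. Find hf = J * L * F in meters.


hf = J * L * F = 0.03 * 78 * 0.32 = 0.7488 m

0.7488 m


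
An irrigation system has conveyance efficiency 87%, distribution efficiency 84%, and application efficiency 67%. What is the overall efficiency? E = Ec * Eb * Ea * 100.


Ec = 0.87, Eb = 0.84, Ea = 0.67
E = 0.87 * 0.84 * 0.67 * 100 = 48.9636%

48.9636 %


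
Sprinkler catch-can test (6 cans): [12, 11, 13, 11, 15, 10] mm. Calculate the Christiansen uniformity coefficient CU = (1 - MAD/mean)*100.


mean = 12.000000 mm
MAD = 1.333333 mm
CU = (1 - 1.333333/12.000000)*100

88.8889 %


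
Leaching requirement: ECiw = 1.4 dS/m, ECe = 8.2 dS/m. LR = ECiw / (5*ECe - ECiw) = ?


LR = ECiw / (5*ECe - ECiw)
LR = 1.4 / (5*8.2 - 1.4)
LR = 1.4 / 39.6000

0.0354


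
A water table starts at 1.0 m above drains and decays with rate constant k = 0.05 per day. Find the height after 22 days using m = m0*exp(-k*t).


m = m0 * exp(-k*t)
m = 1.0 * exp(-0.05 * 22)
m = 1.0 * exp(-1.1000)

0.3329 m


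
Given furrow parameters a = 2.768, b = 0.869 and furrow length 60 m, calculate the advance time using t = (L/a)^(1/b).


t = (L/a)^(1/b)
t = (60/2.768)^(1/0.869)
t = 21.676301^(1/0.869)

34.4653 min


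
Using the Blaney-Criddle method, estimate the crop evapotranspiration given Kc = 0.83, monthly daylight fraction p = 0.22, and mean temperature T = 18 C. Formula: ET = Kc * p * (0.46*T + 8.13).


ET = Kc * p * (0.46*T + 8.13)
ET = 0.83 * 0.22 * (0.46*18 + 8.13)
ET = 0.83 * 0.22 * 16.4100

2.9965 mm/day


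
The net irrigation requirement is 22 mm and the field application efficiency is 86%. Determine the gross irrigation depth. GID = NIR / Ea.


Ea = 86% = 0.86
GID = NIR / Ea = 22 / 0.86 = 25.5814 mm

25.5814 mm


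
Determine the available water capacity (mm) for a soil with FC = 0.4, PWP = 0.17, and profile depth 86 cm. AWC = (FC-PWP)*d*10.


AWC = (FC - PWP) * d * 10
AWC = (0.4 - 0.17) * 86 * 10
AWC = 0.2300 * 86 * 10

197.8000 mm


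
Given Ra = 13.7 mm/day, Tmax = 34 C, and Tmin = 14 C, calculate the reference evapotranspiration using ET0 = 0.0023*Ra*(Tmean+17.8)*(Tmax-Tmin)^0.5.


Tmean = (Tmax + Tmin)/2 = (34 + 14)/2 = 24.0
ET0 = 0.0023 * 13.7 * (24.0 + 17.8) * sqrt(34 - 14)
ET0 = 0.0023 * 13.7 * 41.8 * 4.472136

5.8903 mm/day


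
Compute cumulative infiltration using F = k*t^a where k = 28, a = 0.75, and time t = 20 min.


F = k * t^a = 28 * 20^0.75
F = 28 * 9.457416

264.8076 mm


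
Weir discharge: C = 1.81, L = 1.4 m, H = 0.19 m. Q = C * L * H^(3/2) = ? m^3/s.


Q = C * L * H^(3/2) = 1.81 * 1.4 * 0.19^1.5 = 1.81 * 1.4 * 0.082819

0.2099 m^3/s


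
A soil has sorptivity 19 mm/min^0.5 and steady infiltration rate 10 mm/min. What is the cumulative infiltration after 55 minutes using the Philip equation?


F = S*sqrt(t) + A*t
F = 19*sqrt(55) + 10*55
F = 19*7.416198 + 550

690.9078 mm


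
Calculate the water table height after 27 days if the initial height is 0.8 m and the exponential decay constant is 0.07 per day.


m = m0 * exp(-k*t)
m = 0.8 * exp(-0.07 * 27)
m = 0.8 * exp(-1.8900)

0.1209 m


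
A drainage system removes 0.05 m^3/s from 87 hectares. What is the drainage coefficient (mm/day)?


DC = Q * 86400 / (A * 10000) * 1000
DC = 0.05 * 86400 / (87 * 10000) * 1000
DC = 4320000.0000 / 870000

4.9655 mm/day


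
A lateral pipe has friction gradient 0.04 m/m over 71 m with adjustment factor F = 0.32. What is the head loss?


hf = J * L * F = 0.04 * 71 * 0.32 = 0.9088 m

0.9088 m


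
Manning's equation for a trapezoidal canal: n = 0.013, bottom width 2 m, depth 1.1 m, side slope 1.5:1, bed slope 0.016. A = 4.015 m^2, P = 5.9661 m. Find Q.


R = A/P = 4.015/5.9661 = 0.672969
Q = (1/0.013) * 4.015 * 0.672969^(2/3) * 0.016^0.5

30.0008 m^3/s


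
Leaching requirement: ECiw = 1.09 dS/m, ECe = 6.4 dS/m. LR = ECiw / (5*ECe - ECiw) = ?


LR = ECiw / (5*ECe - ECiw)
LR = 1.09 / (5*6.4 - 1.09)
LR = 1.09 / 30.9100

0.0353


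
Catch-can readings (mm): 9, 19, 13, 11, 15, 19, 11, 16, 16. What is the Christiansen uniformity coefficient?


mean = 14.333333 mm
MAD = 2.962963 mm
CU = (1 - 2.962963/14.333333)*100

79.3282 %


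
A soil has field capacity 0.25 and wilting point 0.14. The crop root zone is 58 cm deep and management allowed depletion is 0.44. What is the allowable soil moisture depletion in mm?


SMD = (FC - PWP) * d * MAD * 10
SMD = (0.25 - 0.14) * 58 * 0.44 * 10
SMD = 0.1100 * 58 * 0.44 * 10

28.0720 mm


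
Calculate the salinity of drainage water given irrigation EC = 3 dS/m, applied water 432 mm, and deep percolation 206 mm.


EC_dw = EC_iw * D_iw / D_dw
EC_dw = 3 * 432 / 206
EC_dw = 1296 / 206

6.2913 dS/m


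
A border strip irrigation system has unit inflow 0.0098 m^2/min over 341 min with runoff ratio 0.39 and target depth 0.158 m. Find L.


L = q*t/((1+r)*Z)
L = 0.0098*341/((1+0.39)*0.158)
L = 3.3418/0.21962

15.2163 m


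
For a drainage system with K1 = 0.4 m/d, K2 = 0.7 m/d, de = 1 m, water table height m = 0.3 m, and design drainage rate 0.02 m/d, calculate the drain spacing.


S^2 = 8*K2*de*m/q + 4*K1*m^2/q
S^2 = 8*0.7*1*0.3/0.02 + 4*0.4*0.3^2/0.02
S = sqrt(91.2000)

9.5499 m


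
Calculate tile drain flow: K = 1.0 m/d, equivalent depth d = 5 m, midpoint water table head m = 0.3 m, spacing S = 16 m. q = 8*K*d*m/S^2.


q = 8*K*d*m/S^2
q = 8*1.0*5*0.3/16^2
q = 12.0000 / 256

0.0469 m/d


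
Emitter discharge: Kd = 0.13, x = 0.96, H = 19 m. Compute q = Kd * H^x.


q = Kd * H^x = 0.13 * 19^0.96 = 0.13 * 16.888981

2.1956 L/h


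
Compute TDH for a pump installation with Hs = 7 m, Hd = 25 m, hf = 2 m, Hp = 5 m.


TDH = Hs + Hd + hf + Hp = 7 + 25 + 2 + 5 = 39

39 m


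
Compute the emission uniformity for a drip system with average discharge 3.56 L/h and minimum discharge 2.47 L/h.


EU = (q_min/q_avg)*100 = (2.47/3.56)*100 = 69.3820%

69.3820 %


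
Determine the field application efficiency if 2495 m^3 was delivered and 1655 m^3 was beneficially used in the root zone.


Ea = V_root / V_field * 100 = 1655 / 2495 * 100 = 66.3327%

66.3327 %


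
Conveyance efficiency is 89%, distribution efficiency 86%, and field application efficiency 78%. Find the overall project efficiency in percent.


Ec = 0.89, Eb = 0.86, Ea = 0.78
E = 0.89 * 0.86 * 0.78 * 100 = 59.7012%

59.7012 %


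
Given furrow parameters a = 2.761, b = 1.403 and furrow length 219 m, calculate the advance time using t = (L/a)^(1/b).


t = (L/a)^(1/b)
t = (219/2.761)^(1/1.403)
t = 79.319087^(1/1.403)

22.5838 min


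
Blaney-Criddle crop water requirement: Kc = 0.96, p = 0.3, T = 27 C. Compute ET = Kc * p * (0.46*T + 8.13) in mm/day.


ET = Kc * p * (0.46*T + 8.13)
ET = 0.96 * 0.3 * (0.46*27 + 8.13)
ET = 0.96 * 0.3 * 20.5500

5.9184 mm/day


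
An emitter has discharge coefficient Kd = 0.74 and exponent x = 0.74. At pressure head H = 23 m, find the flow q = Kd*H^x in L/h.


q = Kd * H^x = 0.74 * 23^0.74 = 0.74 * 10.178379

7.5320 L/h


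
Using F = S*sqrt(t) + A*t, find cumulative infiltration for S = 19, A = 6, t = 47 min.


F = S*sqrt(t) + A*t
F = 19*sqrt(47) + 6*47
F = 19*6.855655 + 282

412.2574 mm


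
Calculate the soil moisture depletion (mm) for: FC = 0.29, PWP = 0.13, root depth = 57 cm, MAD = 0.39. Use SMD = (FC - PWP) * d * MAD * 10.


SMD = (FC - PWP) * d * MAD * 10
SMD = (0.29 - 0.13) * 57 * 0.39 * 10
SMD = 0.1600 * 57 * 0.39 * 10

35.5680 mm


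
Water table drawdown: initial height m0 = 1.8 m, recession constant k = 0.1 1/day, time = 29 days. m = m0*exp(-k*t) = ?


m = m0 * exp(-k*t)
m = 1.8 * exp(-0.1 * 29)
m = 1.8 * exp(-2.9000)

0.0990 m


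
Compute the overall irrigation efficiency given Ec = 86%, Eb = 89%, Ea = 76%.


Ec = 0.86, Eb = 0.89, Ea = 0.76
E = 0.86 * 0.89 * 0.76 * 100 = 58.1704%

58.1704 %


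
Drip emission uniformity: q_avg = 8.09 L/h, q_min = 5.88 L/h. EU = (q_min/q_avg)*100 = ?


EU = (q_min/q_avg)*100 = (5.88/8.09)*100 = 72.6823%

72.6823 %


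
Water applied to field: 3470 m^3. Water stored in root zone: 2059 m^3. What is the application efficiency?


Ea = V_root / V_field * 100 = 2059 / 3470 * 100 = 59.3372%

59.3372 %


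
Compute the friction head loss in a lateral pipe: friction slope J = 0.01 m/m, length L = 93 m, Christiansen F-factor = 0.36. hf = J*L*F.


hf = J * L * F = 0.01 * 93 * 0.36 = 0.3348 m

0.3348 m


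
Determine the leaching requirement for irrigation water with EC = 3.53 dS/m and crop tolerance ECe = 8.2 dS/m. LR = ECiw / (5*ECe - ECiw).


LR = ECiw / (5*ECe - ECiw)
LR = 3.53 / (5*8.2 - 3.53)
LR = 3.53 / 37.4700

0.0942


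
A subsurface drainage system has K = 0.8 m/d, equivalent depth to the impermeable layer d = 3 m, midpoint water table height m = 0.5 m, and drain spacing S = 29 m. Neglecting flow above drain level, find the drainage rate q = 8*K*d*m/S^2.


q = 8*K*d*m/S^2
q = 8*0.8*3*0.5/29^2
q = 9.6000 / 841

0.0114 m/d


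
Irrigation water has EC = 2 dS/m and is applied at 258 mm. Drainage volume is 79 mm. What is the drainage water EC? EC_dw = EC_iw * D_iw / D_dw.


EC_dw = EC_iw * D_iw / D_dw
EC_dw = 2 * 258 / 79
EC_dw = 516 / 79

6.5316 dS/m


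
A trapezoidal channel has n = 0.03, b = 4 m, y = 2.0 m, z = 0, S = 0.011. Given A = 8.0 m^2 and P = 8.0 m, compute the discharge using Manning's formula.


R = A/P = 8.0/8.0 = 1.000000
Q = (1/0.03) * 8.0 * 1.000000^(2/3) * 0.011^0.5

27.9682 m^3/s


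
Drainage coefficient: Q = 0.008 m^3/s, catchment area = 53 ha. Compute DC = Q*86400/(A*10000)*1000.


DC = Q * 86400 / (A * 10000) * 1000
DC = 0.008 * 86400 / (53 * 10000) * 1000
DC = 691200.0000 / 530000

1.3042 mm/day


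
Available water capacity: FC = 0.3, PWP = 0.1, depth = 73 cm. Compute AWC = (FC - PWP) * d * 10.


AWC = (FC - PWP) * d * 10
AWC = (0.3 - 0.1) * 73 * 10
AWC = 0.2000 * 73 * 10

146.0000 mm


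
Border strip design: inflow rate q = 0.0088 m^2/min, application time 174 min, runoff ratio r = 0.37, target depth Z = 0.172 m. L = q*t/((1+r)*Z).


L = q*t/((1+r)*Z)
L = 0.0088*174/((1+0.37)*0.172)
L = 1.5312/0.23564

6.4980 m


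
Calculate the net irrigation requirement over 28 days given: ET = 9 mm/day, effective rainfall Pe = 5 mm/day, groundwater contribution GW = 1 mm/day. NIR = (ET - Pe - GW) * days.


Daily deficit = ET - Pe - GW = 9 - 5 - 1 = 3 mm/day
NIR = 3 * 28 = 84 mm

84.0000 mm


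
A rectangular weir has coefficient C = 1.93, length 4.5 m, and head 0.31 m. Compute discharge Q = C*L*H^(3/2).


Q = C * L * H^(3/2) = 1.93 * 4.5 * 0.31^1.5 = 1.93 * 4.5 * 0.172601

1.4990 m^3/s


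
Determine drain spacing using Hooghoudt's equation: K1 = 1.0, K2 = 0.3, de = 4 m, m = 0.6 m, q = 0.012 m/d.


S^2 = 8*K2*de*m/q + 4*K1*m^2/q
S^2 = 8*0.3*4*0.6/0.012 + 4*1.0*0.6^2/0.012
S = sqrt(600.0000)

24.4949 m


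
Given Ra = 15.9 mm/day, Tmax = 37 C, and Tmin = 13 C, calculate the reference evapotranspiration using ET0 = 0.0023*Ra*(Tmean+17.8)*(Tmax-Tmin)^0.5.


Tmean = (Tmax + Tmin)/2 = (37 + 13)/2 = 25.0
ET0 = 0.0023 * 15.9 * (25.0 + 17.8) * sqrt(37 - 13)
ET0 = 0.0023 * 15.9 * 42.8 * 4.898979

7.6679 mm/day


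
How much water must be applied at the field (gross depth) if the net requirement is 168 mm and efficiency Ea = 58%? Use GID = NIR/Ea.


Ea = 58% = 0.58
GID = NIR / Ea = 168 / 0.58 = 289.6552 mm

289.6552 mm


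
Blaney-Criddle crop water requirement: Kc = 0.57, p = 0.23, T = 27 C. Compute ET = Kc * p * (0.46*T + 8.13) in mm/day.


ET = Kc * p * (0.46*T + 8.13)
ET = 0.57 * 0.23 * (0.46*27 + 8.13)
ET = 0.57 * 0.23 * 20.5500

2.6941 mm/day


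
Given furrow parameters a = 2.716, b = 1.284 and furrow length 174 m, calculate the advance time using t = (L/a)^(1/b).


t = (L/a)^(1/b)
t = (174/2.716)^(1/1.284)
t = 64.064801^(1/1.284)

25.5285 min


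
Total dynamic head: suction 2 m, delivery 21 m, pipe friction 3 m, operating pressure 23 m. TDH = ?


TDH = Hs + Hd + hf + Hp = 2 + 21 + 3 + 23 = 49

49 m


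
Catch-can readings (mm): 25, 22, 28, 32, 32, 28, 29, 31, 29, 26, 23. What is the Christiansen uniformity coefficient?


mean = 27.727273 mm
MAD = 2.710744 mm
CU = (1 - 2.710744/27.727273)*100

90.2235 %


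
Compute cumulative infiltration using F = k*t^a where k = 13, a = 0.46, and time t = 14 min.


F = k * t^a = 13 * 14^0.46
F = 13 * 3.366812

43.7686 mm


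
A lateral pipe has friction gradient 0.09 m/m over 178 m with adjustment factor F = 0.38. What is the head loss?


hf = J * L * F = 0.09 * 178 * 0.38 = 6.0876 m

6.0876 m


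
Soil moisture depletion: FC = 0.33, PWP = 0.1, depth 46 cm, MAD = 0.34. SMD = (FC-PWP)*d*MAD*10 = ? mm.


SMD = (FC - PWP) * d * MAD * 10
SMD = (0.33 - 0.1) * 46 * 0.34 * 10
SMD = 0.2300 * 46 * 0.34 * 10

35.9720 mm


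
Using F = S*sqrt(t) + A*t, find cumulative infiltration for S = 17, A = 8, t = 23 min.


F = S*sqrt(t) + A*t
F = 17*sqrt(23) + 8*23
F = 17*4.795832 + 184

265.5291 mm


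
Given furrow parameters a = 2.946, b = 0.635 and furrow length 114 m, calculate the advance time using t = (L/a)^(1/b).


t = (L/a)^(1/b)
t = (114/2.946)^(1/0.635)
t = 38.696538^(1/0.635)

316.4252 min


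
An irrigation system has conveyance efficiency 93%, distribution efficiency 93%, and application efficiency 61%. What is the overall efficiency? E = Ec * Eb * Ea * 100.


Ec = 0.93, Eb = 0.93, Ea = 0.61
E = 0.93 * 0.93 * 0.61 * 100 = 52.7589%

52.7589 %


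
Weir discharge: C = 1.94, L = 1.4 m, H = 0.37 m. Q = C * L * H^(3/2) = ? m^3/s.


Q = C * L * H^(3/2) = 1.94 * 1.4 * 0.37^1.5 = 1.94 * 1.4 * 0.225062

0.6113 m^3/s


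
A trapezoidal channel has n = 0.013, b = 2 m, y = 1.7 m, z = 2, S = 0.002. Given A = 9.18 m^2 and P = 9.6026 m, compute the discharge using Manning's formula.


R = A/P = 9.18/9.6026 = 0.955991
Q = (1/0.013) * 9.18 * 0.955991^(2/3) * 0.002^0.5

30.6467 m^3/s


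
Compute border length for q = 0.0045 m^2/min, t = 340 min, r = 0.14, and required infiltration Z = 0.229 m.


L = q*t/((1+r)*Z)
L = 0.0045*340/((1+0.14)*0.229)
L = 1.53/0.26106

5.8607 m


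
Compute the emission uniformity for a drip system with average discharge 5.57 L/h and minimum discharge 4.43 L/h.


EU = (q_min/q_avg)*100 = (4.43/5.57)*100 = 79.5332%

79.5332 %


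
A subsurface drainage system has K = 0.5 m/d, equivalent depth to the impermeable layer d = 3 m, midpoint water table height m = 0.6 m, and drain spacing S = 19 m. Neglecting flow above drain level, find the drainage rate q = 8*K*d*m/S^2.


q = 8*K*d*m/S^2
q = 8*0.5*3*0.6/19^2
q = 7.2000 / 361

0.0199 m/d


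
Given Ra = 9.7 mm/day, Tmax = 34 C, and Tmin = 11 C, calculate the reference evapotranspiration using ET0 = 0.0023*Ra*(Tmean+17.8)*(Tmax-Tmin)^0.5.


Tmean = (Tmax + Tmin)/2 = (34 + 11)/2 = 22.5
ET0 = 0.0023 * 9.7 * (22.5 + 17.8) * sqrt(34 - 11)
ET0 = 0.0023 * 9.7 * 40.3 * 4.795832

4.3119 mm/day


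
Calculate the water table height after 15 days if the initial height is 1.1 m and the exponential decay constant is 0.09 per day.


m = m0 * exp(-k*t)
m = 1.1 * exp(-0.09 * 15)
m = 1.1 * exp(-1.3500)

0.2852 m


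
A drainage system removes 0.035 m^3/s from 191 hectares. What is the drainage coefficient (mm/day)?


DC = Q * 86400 / (A * 10000) * 1000
DC = 0.035 * 86400 / (191 * 10000) * 1000
DC = 3024000.0000 / 1910000

1.5832 mm/day


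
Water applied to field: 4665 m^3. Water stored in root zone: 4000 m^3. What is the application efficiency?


Ea = V_root / V_field * 100 = 4000 / 4665 * 100 = 85.7449%

85.7449 %


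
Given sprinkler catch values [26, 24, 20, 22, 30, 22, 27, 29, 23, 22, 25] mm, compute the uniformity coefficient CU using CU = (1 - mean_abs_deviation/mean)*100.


mean = 24.545455 mm
MAD = 2.595041 mm
CU = (1 - 2.595041/24.545455)*100

89.4276 %


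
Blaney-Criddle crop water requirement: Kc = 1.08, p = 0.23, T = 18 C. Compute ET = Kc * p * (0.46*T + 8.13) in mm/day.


ET = Kc * p * (0.46*T + 8.13)
ET = 1.08 * 0.23 * (0.46*18 + 8.13)
ET = 1.08 * 0.23 * 16.4100

4.0762 mm/day


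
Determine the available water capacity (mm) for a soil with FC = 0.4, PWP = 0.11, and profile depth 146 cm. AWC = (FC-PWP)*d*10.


AWC = (FC - PWP) * d * 10
AWC = (0.4 - 0.11) * 146 * 10
AWC = 0.2900 * 146 * 10

423.4000 mm


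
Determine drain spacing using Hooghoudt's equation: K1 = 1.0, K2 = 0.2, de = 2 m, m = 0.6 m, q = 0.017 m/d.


S^2 = 8*K2*de*m/q + 4*K1*m^2/q
S^2 = 8*0.2*2*0.6/0.017 + 4*1.0*0.6^2/0.017
S = sqrt(197.6471)

14.0587 m


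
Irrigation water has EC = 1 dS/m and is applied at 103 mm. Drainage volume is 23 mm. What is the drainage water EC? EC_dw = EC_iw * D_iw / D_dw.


EC_dw = EC_iw * D_iw / D_dw
EC_dw = 1 * 103 / 23
EC_dw = 103 / 23

4.4783 dS/m


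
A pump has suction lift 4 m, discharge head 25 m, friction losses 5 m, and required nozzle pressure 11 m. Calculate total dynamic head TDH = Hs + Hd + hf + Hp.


TDH = Hs + Hd + hf + Hp = 4 + 25 + 5 + 11 = 45

45 m


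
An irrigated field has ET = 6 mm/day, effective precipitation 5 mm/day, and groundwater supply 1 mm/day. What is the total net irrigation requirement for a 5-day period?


Daily deficit = ET - Pe - GW = 6 - 5 - 1 = 0 mm/day
NIR = 0 * 5 = 0 mm

0 mm


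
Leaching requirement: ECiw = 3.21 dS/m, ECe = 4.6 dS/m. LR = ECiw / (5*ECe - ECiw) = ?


LR = ECiw / (5*ECe - ECiw)
LR = 3.21 / (5*4.6 - 3.21)
LR = 3.21 / 19.7900

0.1622


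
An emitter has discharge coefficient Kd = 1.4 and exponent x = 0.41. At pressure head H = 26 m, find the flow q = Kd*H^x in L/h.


q = Kd * H^x = 1.4 * 26^0.41 = 1.4 * 3.803112

5.3244 L/h


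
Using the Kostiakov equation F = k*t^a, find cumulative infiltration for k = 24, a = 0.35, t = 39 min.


F = k * t^a = 24 * 39^0.35
F = 24 * 3.604729

86.5135 mm


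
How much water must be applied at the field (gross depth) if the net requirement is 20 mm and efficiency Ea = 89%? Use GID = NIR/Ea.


Ea = 89% = 0.89
GID = NIR / Ea = 20 / 0.89 = 22.4719 mm

22.4719 mm


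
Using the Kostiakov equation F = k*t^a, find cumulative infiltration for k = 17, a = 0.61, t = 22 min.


F = k * t^a = 17 * 22^0.61
F = 17 * 6.589885

112.0280 mm


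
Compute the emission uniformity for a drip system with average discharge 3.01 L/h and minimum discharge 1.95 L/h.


EU = (q_min/q_avg)*100 = (1.95/3.01)*100 = 64.7841%

64.7841 %


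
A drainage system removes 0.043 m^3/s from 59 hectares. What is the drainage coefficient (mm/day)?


DC = Q * 86400 / (A * 10000) * 1000
DC = 0.043 * 86400 / (59 * 10000) * 1000
DC = 3715200.0000 / 590000

6.2969 mm/day


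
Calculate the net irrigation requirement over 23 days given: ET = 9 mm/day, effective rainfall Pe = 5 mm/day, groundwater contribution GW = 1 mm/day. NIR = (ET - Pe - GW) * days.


Daily deficit = ET - Pe - GW = 9 - 5 - 1 = 3 mm/day
NIR = 3 * 23 = 69 mm

69.0000 mm


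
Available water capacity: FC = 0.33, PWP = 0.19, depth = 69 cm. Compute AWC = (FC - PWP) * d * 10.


AWC = (FC - PWP) * d * 10
AWC = (0.33 - 0.19) * 69 * 10
AWC = 0.1400 * 69 * 10

96.6000 mm


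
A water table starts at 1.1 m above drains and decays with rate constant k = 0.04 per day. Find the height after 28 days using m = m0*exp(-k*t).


m = m0 * exp(-k*t)
m = 1.1 * exp(-0.04 * 28)
m = 1.1 * exp(-1.1200)

0.3589 m


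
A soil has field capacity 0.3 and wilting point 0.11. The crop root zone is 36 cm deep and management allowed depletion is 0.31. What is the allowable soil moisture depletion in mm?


SMD = (FC - PWP) * d * MAD * 10
SMD = (0.3 - 0.11) * 36 * 0.31 * 10
SMD = 0.1900 * 36 * 0.31 * 10

21.2040 mm


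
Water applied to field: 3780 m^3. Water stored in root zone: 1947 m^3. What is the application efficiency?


Ea = V_root / V_field * 100 = 1947 / 3780 * 100 = 51.5079%

51.5079 %


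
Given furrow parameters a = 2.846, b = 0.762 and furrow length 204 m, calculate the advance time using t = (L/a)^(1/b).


t = (L/a)^(1/b)
t = (204/2.846)^(1/0.762)
t = 71.679550^(1/0.762)

272.2087 min


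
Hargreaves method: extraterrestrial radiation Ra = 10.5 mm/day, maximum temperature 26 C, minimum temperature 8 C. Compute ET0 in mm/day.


Tmean = (Tmax + Tmin)/2 = (26 + 8)/2 = 17.0
ET0 = 0.0023 * 10.5 * (17.0 + 17.8) * sqrt(26 - 8)
ET0 = 0.0023 * 10.5 * 34.8 * 4.242641

3.5656 mm/day


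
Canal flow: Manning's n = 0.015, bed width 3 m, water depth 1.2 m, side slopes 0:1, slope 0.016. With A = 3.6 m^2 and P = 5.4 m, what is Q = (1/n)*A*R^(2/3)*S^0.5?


R = A/P = 3.6/5.4 = 0.666667
Q = (1/0.015) * 3.6 * 0.666667^(2/3) * 0.016^0.5

23.1674 m^3/s


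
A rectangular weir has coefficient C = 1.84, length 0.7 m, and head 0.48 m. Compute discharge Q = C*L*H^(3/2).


Q = C * L * H^(3/2) = 1.84 * 0.7 * 0.48^1.5 = 1.84 * 0.7 * 0.332554

0.4283 m^3/s


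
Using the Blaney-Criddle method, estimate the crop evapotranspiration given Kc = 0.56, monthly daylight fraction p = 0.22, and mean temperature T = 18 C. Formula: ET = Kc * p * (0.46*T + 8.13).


ET = Kc * p * (0.46*T + 8.13)
ET = 0.56 * 0.22 * (0.46*18 + 8.13)
ET = 0.56 * 0.22 * 16.4100

2.0217 mm/day


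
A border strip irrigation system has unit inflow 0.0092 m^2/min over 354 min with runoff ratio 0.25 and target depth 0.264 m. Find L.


L = q*t/((1+r)*Z)
L = 0.0092*354/((1+0.25)*0.264)
L = 3.2568/0.33

9.8691 m


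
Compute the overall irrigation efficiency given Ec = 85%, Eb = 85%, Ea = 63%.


Ec = 0.85, Eb = 0.85, Ea = 0.63
E = 0.85 * 0.85 * 0.63 * 100 = 45.5175%

45.5175 %


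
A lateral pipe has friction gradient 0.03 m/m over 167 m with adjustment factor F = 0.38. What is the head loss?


hf = J * L * F = 0.03 * 167 * 0.38 = 1.9038 m

1.9038 m


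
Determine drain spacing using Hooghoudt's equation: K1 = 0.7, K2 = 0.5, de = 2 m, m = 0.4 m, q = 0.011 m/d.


S^2 = 8*K2*de*m/q + 4*K1*m^2/q
S^2 = 8*0.5*2*0.4/0.011 + 4*0.7*0.4^2/0.011
S = sqrt(331.6364)

18.2109 m


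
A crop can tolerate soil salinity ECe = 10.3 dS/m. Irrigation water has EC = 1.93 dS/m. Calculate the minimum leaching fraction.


LR = ECiw / (5*ECe - ECiw)
LR = 1.93 / (5*10.3 - 1.93)
LR = 1.93 / 49.5700

0.0389


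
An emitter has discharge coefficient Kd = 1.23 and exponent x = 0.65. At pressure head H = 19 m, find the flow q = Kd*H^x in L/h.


q = Kd * H^x = 1.23 * 19^0.65 = 1.23 * 6.779378

8.3386 L/h


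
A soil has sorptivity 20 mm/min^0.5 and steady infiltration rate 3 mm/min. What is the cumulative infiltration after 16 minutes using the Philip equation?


F = S*sqrt(t) + A*t
F = 20*sqrt(16) + 3*16
F = 20*4.000000 + 48

128.0000 mm


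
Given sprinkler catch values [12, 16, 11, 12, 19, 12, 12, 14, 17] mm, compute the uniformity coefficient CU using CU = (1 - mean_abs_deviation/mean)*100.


mean = 13.888889 mm
MAD = 2.320988 mm
CU = (1 - 2.320988/13.888889)*100

83.2889 %


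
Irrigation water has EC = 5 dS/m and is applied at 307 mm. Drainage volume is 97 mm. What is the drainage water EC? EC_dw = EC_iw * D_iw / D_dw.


EC_dw = EC_iw * D_iw / D_dw
EC_dw = 5 * 307 / 97
EC_dw = 1535 / 97

15.8247 dS/m


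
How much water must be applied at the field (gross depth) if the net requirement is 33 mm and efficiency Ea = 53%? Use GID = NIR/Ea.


Ea = 53% = 0.53
GID = NIR / Ea = 33 / 0.53 = 62.2642 mm

62.2642 mm


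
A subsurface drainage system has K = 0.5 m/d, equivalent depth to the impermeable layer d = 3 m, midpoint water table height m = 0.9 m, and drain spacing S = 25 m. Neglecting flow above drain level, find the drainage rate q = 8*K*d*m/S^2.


q = 8*K*d*m/S^2
q = 8*0.5*3*0.9/25^2
q = 10.8000 / 625

0.0173 m/d


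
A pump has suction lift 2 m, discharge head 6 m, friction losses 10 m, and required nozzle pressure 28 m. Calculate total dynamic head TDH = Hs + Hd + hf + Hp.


TDH = Hs + Hd + hf + Hp = 2 + 6 + 10 + 28 = 46

46 m


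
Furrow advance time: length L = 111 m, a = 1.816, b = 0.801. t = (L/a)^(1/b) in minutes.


t = (L/a)^(1/b)
t = (111/1.816)^(1/0.801)
t = 61.123348^(1/0.801)

169.8132 min


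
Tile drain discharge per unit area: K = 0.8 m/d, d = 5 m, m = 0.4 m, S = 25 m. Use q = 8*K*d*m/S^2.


q = 8*K*d*m/S^2
q = 8*0.8*5*0.4/25^2
q = 12.8000 / 625

0.0205 m/d


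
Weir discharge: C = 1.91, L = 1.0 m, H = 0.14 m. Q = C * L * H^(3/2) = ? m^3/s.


Q = C * L * H^(3/2) = 1.91 * 1.0 * 0.14^1.5 = 1.91 * 1.0 * 0.052383

0.1001 m^3/s


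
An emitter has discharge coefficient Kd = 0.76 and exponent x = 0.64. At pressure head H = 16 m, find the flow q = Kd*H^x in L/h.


q = Kd * H^x = 0.76 * 16^0.64 = 0.76 * 5.897077

4.4818 L/h


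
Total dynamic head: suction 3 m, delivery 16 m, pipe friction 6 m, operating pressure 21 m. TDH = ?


TDH = Hs + Hd + hf + Hp = 3 + 16 + 6 + 21 = 46

46 m


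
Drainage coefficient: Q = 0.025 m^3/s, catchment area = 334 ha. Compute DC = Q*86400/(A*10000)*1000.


DC = Q * 86400 / (A * 10000) * 1000
DC = 0.025 * 86400 / (334 * 10000) * 1000
DC = 2160000.0000 / 3340000

0.6467 mm/day


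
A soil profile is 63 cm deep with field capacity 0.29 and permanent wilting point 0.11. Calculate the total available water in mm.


AWC = (FC - PWP) * d * 10
AWC = (0.29 - 0.11) * 63 * 10
AWC = 0.1800 * 63 * 10

113.4000 mm


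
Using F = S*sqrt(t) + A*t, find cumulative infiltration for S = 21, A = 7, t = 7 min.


F = S*sqrt(t) + A*t
F = 21*sqrt(7) + 7*7
F = 21*2.645751 + 49

104.5608 mm


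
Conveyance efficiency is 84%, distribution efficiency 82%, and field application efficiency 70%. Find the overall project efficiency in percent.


Ec = 0.84, Eb = 0.82, Ea = 0.7
E = 0.84 * 0.82 * 0.7 * 100 = 48.2160%

48.2160 %


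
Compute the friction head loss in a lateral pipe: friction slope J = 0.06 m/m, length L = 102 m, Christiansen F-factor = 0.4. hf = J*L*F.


hf = J * L * F = 0.06 * 102 * 0.4 = 2.4480 m

2.4480 m


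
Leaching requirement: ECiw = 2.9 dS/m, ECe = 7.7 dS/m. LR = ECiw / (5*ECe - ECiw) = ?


LR = ECiw / (5*ECe - ECiw)
LR = 2.9 / (5*7.7 - 2.9)
LR = 2.9 / 35.6000

0.0815


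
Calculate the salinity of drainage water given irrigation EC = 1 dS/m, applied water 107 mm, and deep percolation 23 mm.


EC_dw = EC_iw * D_iw / D_dw
EC_dw = 1 * 107 / 23
EC_dw = 107 / 23

4.6522 dS/m


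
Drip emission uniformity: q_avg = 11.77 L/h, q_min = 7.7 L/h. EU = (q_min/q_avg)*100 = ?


EU = (q_min/q_avg)*100 = (7.7/11.77)*100 = 65.4206%

65.4206 %


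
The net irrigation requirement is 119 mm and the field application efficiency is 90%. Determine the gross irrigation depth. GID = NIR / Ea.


Ea = 90% = 0.9
GID = NIR / Ea = 119 / 0.9 = 132.2222 mm

132.2222 mm


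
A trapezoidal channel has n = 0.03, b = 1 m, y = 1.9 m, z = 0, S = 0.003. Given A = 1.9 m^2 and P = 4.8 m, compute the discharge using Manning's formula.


R = A/P = 1.9/4.8 = 0.395833
Q = (1/0.03) * 1.9 * 0.395833^(2/3) * 0.003^0.5

1.8701 m^3/s


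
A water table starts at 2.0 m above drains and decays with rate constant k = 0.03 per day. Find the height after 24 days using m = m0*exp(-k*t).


m = m0 * exp(-k*t)
m = 2.0 * exp(-0.03 * 24)
m = 2.0 * exp(-0.7200)

0.9735 m


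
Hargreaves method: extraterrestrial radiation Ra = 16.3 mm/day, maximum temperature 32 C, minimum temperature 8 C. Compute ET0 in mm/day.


Tmean = (Tmax + Tmin)/2 = (32 + 8)/2 = 20.0
ET0 = 0.0023 * 16.3 * (20.0 + 17.8) * sqrt(32 - 8)
ET0 = 0.0023 * 16.3 * 37.8 * 4.898979

6.9425 mm/day


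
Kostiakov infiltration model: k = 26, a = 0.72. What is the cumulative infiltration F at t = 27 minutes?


F = k * t^a = 26 * 27^0.72
F = 26 * 10.729560

278.9686 mm


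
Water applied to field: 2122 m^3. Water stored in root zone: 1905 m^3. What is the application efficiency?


Ea = V_root / V_field * 100 = 1905 / 2122 * 100 = 89.7738%

89.7738 %


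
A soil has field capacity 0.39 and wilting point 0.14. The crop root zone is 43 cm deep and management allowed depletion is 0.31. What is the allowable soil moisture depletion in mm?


SMD = (FC - PWP) * d * MAD * 10
SMD = (0.39 - 0.14) * 43 * 0.31 * 10
SMD = 0.2500 * 43 * 0.31 * 10

33.3250 mm


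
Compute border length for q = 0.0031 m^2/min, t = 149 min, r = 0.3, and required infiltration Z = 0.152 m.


L = q*t/((1+r)*Z)
L = 0.0031*149/((1+0.3)*0.152)
L = 0.4619/0.1976

2.3376 m


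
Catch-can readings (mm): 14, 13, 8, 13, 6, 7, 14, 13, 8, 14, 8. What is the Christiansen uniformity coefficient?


mean = 10.727273 mm
MAD = 3.024793 mm
CU = (1 - 3.024793/10.727273)*100

71.8028 %


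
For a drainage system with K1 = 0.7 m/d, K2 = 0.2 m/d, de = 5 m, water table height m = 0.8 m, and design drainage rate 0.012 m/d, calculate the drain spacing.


S^2 = 8*K2*de*m/q + 4*K1*m^2/q
S^2 = 8*0.2*5*0.8/0.012 + 4*0.7*0.8^2/0.012
S = sqrt(682.6667)

26.1279 m


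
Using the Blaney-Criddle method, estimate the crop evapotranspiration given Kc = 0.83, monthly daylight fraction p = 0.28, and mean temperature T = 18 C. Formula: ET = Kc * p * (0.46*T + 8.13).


ET = Kc * p * (0.46*T + 8.13)
ET = 0.83 * 0.28 * (0.46*18 + 8.13)
ET = 0.83 * 0.28 * 16.4100

3.8137 mm/day


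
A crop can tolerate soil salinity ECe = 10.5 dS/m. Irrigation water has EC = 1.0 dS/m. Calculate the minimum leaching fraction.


LR = ECiw / (5*ECe - ECiw)
LR = 1.0 / (5*10.5 - 1.0)
LR = 1.0 / 51.5000

0.0194


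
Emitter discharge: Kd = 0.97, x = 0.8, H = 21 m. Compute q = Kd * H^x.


q = Kd * H^x = 0.97 * 21^0.8 = 0.97 * 11.422875

11.0802 L/h


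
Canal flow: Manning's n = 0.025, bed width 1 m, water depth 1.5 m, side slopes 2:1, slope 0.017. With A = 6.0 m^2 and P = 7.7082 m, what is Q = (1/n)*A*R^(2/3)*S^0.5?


R = A/P = 6.0/7.7082 = 0.778392
Q = (1/0.025) * 6.0 * 0.778392^(2/3) * 0.017^0.5

26.4790 m^3/s


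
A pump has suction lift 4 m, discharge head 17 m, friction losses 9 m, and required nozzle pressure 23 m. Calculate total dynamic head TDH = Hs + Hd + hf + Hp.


TDH = Hs + Hd + hf + Hp = 4 + 17 + 9 + 23 = 53

53 m


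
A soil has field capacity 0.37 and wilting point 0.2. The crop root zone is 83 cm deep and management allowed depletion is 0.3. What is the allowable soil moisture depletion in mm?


SMD = (FC - PWP) * d * MAD * 10
SMD = (0.37 - 0.2) * 83 * 0.3 * 10
SMD = 0.1700 * 83 * 0.3 * 10

42.3300 mm


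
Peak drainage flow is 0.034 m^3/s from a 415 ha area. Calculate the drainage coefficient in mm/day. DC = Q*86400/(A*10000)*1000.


DC = Q * 86400 / (A * 10000) * 1000
DC = 0.034 * 86400 / (415 * 10000) * 1000
DC = 2937600.0000 / 4150000

0.7079 mm/day


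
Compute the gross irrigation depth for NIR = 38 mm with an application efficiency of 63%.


Ea = 63% = 0.63
GID = NIR / Ea = 38 / 0.63 = 60.3175 mm

60.3175 mm


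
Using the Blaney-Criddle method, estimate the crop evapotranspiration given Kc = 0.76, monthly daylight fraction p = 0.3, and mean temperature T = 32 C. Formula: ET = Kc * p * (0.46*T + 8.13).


ET = Kc * p * (0.46*T + 8.13)
ET = 0.76 * 0.3 * (0.46*32 + 8.13)
ET = 0.76 * 0.3 * 22.8500

5.2098 mm/day


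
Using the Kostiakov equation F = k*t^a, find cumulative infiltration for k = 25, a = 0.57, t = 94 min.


F = k * t^a = 25 * 94^0.57
F = 25 * 13.325480

333.1370 mm


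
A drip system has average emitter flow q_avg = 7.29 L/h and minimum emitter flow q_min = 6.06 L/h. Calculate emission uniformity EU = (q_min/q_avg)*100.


EU = (q_min/q_avg)*100 = (6.06/7.29)*100 = 83.1276%

83.1276 %


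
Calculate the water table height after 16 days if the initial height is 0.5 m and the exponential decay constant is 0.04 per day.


m = m0 * exp(-k*t)
m = 0.5 * exp(-0.04 * 16)
m = 0.5 * exp(-0.6400)

0.2636 m


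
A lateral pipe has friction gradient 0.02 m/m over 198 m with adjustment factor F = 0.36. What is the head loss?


hf = J * L * F = 0.02 * 198 * 0.36 = 1.4256 m

1.4256 m


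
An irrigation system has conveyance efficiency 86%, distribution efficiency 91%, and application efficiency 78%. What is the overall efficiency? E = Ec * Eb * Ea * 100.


Ec = 0.86, Eb = 0.91, Ea = 0.78
E = 0.86 * 0.91 * 0.78 * 100 = 61.0428%

61.0428 %


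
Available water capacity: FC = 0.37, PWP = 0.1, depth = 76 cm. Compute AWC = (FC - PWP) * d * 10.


AWC = (FC - PWP) * d * 10
AWC = (0.37 - 0.1) * 76 * 10
AWC = 0.2700 * 76 * 10

205.2000 mm


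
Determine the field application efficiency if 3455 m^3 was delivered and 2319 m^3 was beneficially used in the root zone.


Ea = V_root / V_field * 100 = 2319 / 3455 * 100 = 67.1201%

67.1201 %


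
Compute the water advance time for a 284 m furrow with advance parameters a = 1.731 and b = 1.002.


t = (L/a)^(1/b)
t = (284/1.731)^(1/1.002)
t = 164.067013^(1/1.002)

162.4053 min


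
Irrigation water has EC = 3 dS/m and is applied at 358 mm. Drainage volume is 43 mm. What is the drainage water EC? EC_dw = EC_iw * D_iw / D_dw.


EC_dw = EC_iw * D_iw / D_dw
EC_dw = 3 * 358 / 43
EC_dw = 1074 / 43

24.9767 dS/m


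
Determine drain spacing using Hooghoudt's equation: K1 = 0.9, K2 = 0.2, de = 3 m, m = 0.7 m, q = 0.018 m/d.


S^2 = 8*K2*de*m/q + 4*K1*m^2/q
S^2 = 8*0.2*3*0.7/0.018 + 4*0.9*0.7^2/0.018
S = sqrt(284.6667)

16.8721 m


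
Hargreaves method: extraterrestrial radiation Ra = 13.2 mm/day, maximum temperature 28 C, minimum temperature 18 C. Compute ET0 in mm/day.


Tmean = (Tmax + Tmin)/2 = (28 + 18)/2 = 23.0
ET0 = 0.0023 * 13.2 * (23.0 + 17.8) * sqrt(28 - 18)
ET0 = 0.0023 * 13.2 * 40.8 * 3.162278

3.9171 mm/day


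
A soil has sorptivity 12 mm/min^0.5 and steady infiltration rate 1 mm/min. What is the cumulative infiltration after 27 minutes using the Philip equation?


F = S*sqrt(t) + A*t
F = 12*sqrt(27) + 1*27
F = 12*5.196152 + 27

89.3538 mm


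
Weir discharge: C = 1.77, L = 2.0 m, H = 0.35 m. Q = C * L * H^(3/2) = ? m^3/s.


Q = C * L * H^(3/2) = 1.77 * 2.0 * 0.35^1.5 = 1.77 * 2.0 * 0.207063

0.7330 m^3/s


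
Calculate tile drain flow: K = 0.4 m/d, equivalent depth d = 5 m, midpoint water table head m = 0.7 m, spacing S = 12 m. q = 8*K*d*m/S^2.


q = 8*K*d*m/S^2
q = 8*0.4*5*0.7/12^2
q = 11.2000 / 144

0.0778 m/d


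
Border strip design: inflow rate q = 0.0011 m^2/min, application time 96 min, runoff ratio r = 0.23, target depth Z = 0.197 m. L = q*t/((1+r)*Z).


L = q*t/((1+r)*Z)
L = 0.0011*96/((1+0.23)*0.197)
L = 0.1056/0.24231

0.4358 m
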